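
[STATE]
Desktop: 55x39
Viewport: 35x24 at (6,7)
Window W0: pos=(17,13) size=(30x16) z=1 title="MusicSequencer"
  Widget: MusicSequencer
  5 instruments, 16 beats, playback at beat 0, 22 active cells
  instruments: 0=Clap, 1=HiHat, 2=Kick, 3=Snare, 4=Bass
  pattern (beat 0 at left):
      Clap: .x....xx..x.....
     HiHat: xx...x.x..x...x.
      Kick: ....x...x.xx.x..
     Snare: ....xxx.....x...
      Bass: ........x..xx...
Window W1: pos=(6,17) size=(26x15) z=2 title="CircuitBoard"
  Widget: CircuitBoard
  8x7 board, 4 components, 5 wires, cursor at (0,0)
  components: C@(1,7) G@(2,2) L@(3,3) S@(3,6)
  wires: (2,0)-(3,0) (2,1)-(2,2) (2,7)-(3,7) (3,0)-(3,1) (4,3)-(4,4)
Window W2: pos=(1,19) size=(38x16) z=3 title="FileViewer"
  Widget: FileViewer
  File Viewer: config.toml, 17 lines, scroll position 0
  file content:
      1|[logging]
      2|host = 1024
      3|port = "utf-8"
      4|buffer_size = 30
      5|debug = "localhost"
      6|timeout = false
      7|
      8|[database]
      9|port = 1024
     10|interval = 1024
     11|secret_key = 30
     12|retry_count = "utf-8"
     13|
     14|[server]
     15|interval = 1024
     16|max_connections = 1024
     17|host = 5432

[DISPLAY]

                                   
                                   
                                   
                                   
                                   
                                   
           ┏━━━━━━━━━━━━━━━━━━━━━━━
           ┃ MusicSequencer        
           ┠───────────────────────
           ┃      ▼123456789012345 
┏━━━━━━━━━━━━━━━━━━━━━━━━┓··█····· 
┃ CircuitBoard           ┃··█···█· 
━━━━━━━━━━━━━━━━━━━━━━━━━━━━━━━━┓· 
eViewer                         ┃· 
────────────────────────────────┨· 
ging]                          ▲┃  
 = 1024                        █┃  
 = "utf-8"                     ░┃  
er_size = 30                   ░┃  
g = "localhost"                ░┃  
out = false                    ░┃  
                               ░┃━━
abase]                         ░┃  
 = 1024                        ░┃  


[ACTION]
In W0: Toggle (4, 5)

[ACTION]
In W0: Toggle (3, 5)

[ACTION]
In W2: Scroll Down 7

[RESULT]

                                   
                                   
                                   
                                   
                                   
                                   
           ┏━━━━━━━━━━━━━━━━━━━━━━━
           ┃ MusicSequencer        
           ┠───────────────────────
           ┃      ▼123456789012345 
┏━━━━━━━━━━━━━━━━━━━━━━━━┓··█····· 
┃ CircuitBoard           ┃··█···█· 
━━━━━━━━━━━━━━━━━━━━━━━━━━━━━━━━┓· 
eViewer                         ┃· 
────────────────────────────────┨· 
out = false                    ▲┃  
                               ░┃  
abase]                         ░┃  
 = 1024                        ░┃  
rval = 1024                    ░┃  
et_key = 30                    ░┃  
y_count = "utf-8"              ░┃━━
                               ░┃  
ver]                           ░┃  


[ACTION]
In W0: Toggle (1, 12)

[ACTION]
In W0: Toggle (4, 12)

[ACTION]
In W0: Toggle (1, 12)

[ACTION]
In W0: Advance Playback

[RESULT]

                                   
                                   
                                   
                                   
                                   
                                   
           ┏━━━━━━━━━━━━━━━━━━━━━━━
           ┃ MusicSequencer        
           ┠───────────────────────
           ┃      0▼23456789012345 
┏━━━━━━━━━━━━━━━━━━━━━━━━┓··█····· 
┃ CircuitBoard           ┃··█···█· 
━━━━━━━━━━━━━━━━━━━━━━━━━━━━━━━━┓· 
eViewer                         ┃· 
────────────────────────────────┨· 
out = false                    ▲┃  
                               ░┃  
abase]                         ░┃  
 = 1024                        ░┃  
rval = 1024                    ░┃  
et_key = 30                    ░┃  
y_count = "utf-8"              ░┃━━
                               ░┃  
ver]                           ░┃  


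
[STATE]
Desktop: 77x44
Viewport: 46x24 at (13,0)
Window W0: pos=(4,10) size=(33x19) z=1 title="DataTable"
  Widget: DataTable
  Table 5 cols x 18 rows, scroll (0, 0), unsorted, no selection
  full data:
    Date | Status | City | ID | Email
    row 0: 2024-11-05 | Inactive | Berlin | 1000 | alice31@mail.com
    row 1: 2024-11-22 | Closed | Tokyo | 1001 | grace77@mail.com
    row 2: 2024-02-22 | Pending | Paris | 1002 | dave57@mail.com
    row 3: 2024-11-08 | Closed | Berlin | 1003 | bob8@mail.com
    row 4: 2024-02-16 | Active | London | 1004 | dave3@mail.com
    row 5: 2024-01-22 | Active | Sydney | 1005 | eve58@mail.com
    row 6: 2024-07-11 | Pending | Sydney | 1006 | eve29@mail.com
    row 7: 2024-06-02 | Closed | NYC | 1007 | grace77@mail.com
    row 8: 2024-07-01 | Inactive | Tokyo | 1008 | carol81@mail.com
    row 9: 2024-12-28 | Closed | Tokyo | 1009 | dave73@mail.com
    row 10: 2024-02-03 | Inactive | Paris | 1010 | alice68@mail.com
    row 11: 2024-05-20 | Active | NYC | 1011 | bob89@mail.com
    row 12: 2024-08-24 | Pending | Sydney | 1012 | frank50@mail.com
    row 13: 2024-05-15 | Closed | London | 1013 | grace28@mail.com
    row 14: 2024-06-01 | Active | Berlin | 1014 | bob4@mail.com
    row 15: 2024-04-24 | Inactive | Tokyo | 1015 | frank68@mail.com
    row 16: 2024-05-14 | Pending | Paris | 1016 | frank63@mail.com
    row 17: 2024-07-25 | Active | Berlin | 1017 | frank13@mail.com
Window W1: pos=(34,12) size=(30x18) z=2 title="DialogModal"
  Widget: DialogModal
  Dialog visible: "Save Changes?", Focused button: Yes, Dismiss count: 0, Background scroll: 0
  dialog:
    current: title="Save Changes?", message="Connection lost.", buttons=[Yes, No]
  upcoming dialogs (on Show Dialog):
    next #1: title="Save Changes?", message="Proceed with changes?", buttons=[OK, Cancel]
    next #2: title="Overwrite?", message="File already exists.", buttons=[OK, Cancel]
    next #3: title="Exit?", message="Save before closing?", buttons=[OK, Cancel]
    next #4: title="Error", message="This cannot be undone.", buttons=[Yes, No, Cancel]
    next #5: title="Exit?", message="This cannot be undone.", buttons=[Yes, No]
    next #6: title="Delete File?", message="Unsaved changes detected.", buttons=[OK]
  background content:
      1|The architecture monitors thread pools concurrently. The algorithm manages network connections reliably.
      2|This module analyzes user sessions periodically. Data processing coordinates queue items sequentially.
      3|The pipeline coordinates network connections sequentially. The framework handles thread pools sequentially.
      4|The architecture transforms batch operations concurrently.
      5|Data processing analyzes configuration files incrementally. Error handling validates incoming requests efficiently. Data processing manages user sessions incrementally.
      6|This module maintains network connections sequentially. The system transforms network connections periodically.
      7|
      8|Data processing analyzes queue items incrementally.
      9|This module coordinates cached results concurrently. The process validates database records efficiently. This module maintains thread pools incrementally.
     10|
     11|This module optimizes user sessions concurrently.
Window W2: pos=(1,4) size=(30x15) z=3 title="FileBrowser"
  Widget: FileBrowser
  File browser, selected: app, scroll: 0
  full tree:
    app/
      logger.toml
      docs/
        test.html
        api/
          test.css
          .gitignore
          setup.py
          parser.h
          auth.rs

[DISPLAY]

                                              
                                              
                                              
                                              
━━━━━━━━━━━━━━━━━┓                            
r                ┃                            
─────────────────┨                            
                 ┃                            
toml             ┃                            
s/               ┃                            
                 ┃━━━━━┓                      
                 ┃     ┃                      
                 ┃───┏━━━━━━━━━━━━━━━━━━━━━━━━
                 ┃│ID┃ DialogModal            
                 ┃┼──┠────────────────────────
                 ┃│10┃The architecture monitor
                 ┃│10┃This module analyzes use
                 ┃│10┃The pipeline coordinates
━━━━━━━━━━━━━━━━━┛│10┃The architecture transfo
16│Active  │London│10┃Data┌──────────────────┐
22│Active  │Sydney│10┃This│  Save Changes?   │
11│Pending │Sydney│10┃    │ Connection lost. │
02│Closed  │NYC   │10┃Data│    [Yes]  No     │
01│Inactive│Tokyo │10┃This└──────────────────┘


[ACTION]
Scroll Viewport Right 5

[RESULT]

                                              
                                              
                                              
                                              
━━━━━━━━━━━━┓                                 
            ┃                                 
────────────┨                                 
            ┃                                 
            ┃                                 
            ┃                                 
            ┃━━━━━┓                           
            ┃     ┃                           
            ┃───┏━━━━━━━━━━━━━━━━━━━━━━━━━━━━┓
            ┃│ID┃ DialogModal                ┃
            ┃┼──┠────────────────────────────┨
            ┃│10┃The architecture monitors th┃
            ┃│10┃This module analyzes user se┃
            ┃│10┃The pipeline coordinates net┃
━━━━━━━━━━━━┛│10┃The architecture transforms ┃
tive  │London│10┃Data┌──────────────────┐ con┃
tive  │Sydney│10┃This│  Save Changes?   │twor┃
nding │Sydney│10┃    │ Connection lost. │    ┃
osed  │NYC   │10┃Data│    [Yes]  No     │ que┃
active│Tokyo │10┃This└──────────────────┘cach┃


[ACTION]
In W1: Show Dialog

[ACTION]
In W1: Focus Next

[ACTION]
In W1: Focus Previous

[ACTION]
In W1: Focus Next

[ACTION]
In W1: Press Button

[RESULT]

                                              
                                              
                                              
                                              
━━━━━━━━━━━━┓                                 
            ┃                                 
────────────┨                                 
            ┃                                 
            ┃                                 
            ┃                                 
            ┃━━━━━┓                           
            ┃     ┃                           
            ┃───┏━━━━━━━━━━━━━━━━━━━━━━━━━━━━┓
            ┃│ID┃ DialogModal                ┃
            ┃┼──┠────────────────────────────┨
            ┃│10┃The architecture monitors th┃
            ┃│10┃This module analyzes user se┃
            ┃│10┃The pipeline coordinates net┃
━━━━━━━━━━━━┛│10┃The architecture transforms ┃
tive  │London│10┃Data processing analyzes con┃
tive  │Sydney│10┃This module maintains networ┃
nding │Sydney│10┃                            ┃
osed  │NYC   │10┃Data processing analyzes que┃
active│Tokyo │10┃This module coordinates cach┃


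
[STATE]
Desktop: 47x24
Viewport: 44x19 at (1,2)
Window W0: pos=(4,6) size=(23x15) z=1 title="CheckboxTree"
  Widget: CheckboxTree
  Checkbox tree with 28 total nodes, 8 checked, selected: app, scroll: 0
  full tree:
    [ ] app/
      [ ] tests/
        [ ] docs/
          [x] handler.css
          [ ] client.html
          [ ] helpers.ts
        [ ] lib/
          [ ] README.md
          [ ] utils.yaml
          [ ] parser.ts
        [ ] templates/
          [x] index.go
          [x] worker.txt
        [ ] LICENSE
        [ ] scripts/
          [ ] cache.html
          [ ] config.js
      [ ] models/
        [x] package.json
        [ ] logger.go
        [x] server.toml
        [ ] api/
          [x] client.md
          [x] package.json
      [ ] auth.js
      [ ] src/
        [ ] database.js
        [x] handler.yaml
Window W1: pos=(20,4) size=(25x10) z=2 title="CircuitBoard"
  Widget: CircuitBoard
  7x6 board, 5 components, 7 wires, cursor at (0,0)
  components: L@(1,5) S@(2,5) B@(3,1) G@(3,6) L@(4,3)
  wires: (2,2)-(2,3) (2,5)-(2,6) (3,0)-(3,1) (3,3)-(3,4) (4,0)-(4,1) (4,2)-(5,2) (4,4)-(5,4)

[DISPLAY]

                                            
                                            
                   ┏━━━━━━━━━━━━━━━━━━━━━━━┓
                   ┃ CircuitBoard          ┃
   ┏━━━━━━━━━━━━━━━┠───────────────────────┨
   ┃ CheckboxTree  ┃   0 1 2 3 4 5 6       ┃
   ┠───────────────┃0  [.]                 ┃
   ┃>[-] app/      ┃                       ┃
   ┃   [-] tests/  ┃1                      ┃
   ┃     [-] docs/ ┃                       ┃
   ┃       [x] hand┃2           · ─ ·      ┃
   ┃       [ ] clie┗━━━━━━━━━━━━━━━━━━━━━━━┛
   ┃       [ ] helpers.ts┃                  
   ┃     [ ] lib/        ┃                  
   ┃       [ ] README.md ┃                  
   ┃       [ ] utils.yaml┃                  
   ┃       [ ] parser.ts ┃                  
   ┃     [x] templates/  ┃                  
   ┗━━━━━━━━━━━━━━━━━━━━━┛                  


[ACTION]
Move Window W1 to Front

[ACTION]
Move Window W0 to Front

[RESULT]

                                            
                                            
                   ┏━━━━━━━━━━━━━━━━━━━━━━━┓
                   ┃ CircuitBoard          ┃
   ┏━━━━━━━━━━━━━━━━━━━━━┓─────────────────┨
   ┃ CheckboxTree        ┃ 2 3 4 5 6       ┃
   ┠─────────────────────┨                 ┃
   ┃>[-] app/            ┃                 ┃
   ┃   [-] tests/        ┃                 ┃
   ┃     [-] docs/       ┃                 ┃
   ┃       [x] handler.cs┃      · ─ ·      ┃
   ┃       [ ] client.htm┃━━━━━━━━━━━━━━━━━┛
   ┃       [ ] helpers.ts┃                  
   ┃     [ ] lib/        ┃                  
   ┃       [ ] README.md ┃                  
   ┃       [ ] utils.yaml┃                  
   ┃       [ ] parser.ts ┃                  
   ┃     [x] templates/  ┃                  
   ┗━━━━━━━━━━━━━━━━━━━━━┛                  


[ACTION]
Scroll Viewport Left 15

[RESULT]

                                            
                                            
                    ┏━━━━━━━━━━━━━━━━━━━━━━━
                    ┃ CircuitBoard          
    ┏━━━━━━━━━━━━━━━━━━━━━┓─────────────────
    ┃ CheckboxTree        ┃ 2 3 4 5 6       
    ┠─────────────────────┨                 
    ┃>[-] app/            ┃                 
    ┃   [-] tests/        ┃                 
    ┃     [-] docs/       ┃                 
    ┃       [x] handler.cs┃      · ─ ·      
    ┃       [ ] client.htm┃━━━━━━━━━━━━━━━━━
    ┃       [ ] helpers.ts┃                 
    ┃     [ ] lib/        ┃                 
    ┃       [ ] README.md ┃                 
    ┃       [ ] utils.yaml┃                 
    ┃       [ ] parser.ts ┃                 
    ┃     [x] templates/  ┃                 
    ┗━━━━━━━━━━━━━━━━━━━━━┛                 


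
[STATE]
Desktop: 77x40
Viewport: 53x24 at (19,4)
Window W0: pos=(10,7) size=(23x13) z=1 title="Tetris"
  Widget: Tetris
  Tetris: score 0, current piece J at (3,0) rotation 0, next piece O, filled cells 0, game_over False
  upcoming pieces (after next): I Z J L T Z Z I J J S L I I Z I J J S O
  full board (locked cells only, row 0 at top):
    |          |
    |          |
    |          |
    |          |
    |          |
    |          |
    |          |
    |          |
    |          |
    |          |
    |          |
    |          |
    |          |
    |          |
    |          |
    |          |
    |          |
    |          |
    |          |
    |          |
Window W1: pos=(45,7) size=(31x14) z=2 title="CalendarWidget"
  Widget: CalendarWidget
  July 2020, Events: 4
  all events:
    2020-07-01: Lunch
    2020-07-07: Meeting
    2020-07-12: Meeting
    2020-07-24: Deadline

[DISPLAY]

                                                     
                                                     
                                                     
━━━━━━━━━━━━━┓            ┏━━━━━━━━━━━━━━━━━━━━━━━━━━
             ┃            ┃ CalendarWidget           
─────────────┨            ┠──────────────────────────
  │Next:     ┃            ┃          July 2020       
  │▓▓        ┃            ┃Mo Tu We Th Fr Sa Su      
  │▓▓        ┃            ┃       1*  2  3  4  5     
  │          ┃            ┃ 6  7*  8  9 10 11 12*    
  │          ┃            ┃13 14 15 16 17 18 19      
  │          ┃            ┃20 21 22 23 24* 25 26     
  │Score:    ┃            ┃27 28 29 30 31            
  │0         ┃            ┃                          
  │          ┃            ┃                          
━━━━━━━━━━━━━┛            ┃                          
                          ┗━━━━━━━━━━━━━━━━━━━━━━━━━━
                                                     
                                                     
                                                     
                                                     
                                                     
                                                     
                                                     


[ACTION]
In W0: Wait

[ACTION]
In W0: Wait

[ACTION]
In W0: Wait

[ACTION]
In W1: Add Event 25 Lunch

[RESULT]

                                                     
                                                     
                                                     
━━━━━━━━━━━━━┓            ┏━━━━━━━━━━━━━━━━━━━━━━━━━━
             ┃            ┃ CalendarWidget           
─────────────┨            ┠──────────────────────────
  │Next:     ┃            ┃          July 2020       
  │▓▓        ┃            ┃Mo Tu We Th Fr Sa Su      
  │▓▓        ┃            ┃       1*  2  3  4  5     
  │          ┃            ┃ 6  7*  8  9 10 11 12*    
  │          ┃            ┃13 14 15 16 17 18 19      
  │          ┃            ┃20 21 22 23 24* 25* 26    
  │Score:    ┃            ┃27 28 29 30 31            
  │0         ┃            ┃                          
  │          ┃            ┃                          
━━━━━━━━━━━━━┛            ┃                          
                          ┗━━━━━━━━━━━━━━━━━━━━━━━━━━
                                                     
                                                     
                                                     
                                                     
                                                     
                                                     
                                                     


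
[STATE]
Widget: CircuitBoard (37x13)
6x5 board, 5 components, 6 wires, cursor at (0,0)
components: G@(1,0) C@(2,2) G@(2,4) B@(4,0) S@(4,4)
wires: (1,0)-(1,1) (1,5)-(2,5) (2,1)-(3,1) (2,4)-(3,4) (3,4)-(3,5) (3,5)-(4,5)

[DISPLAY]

   0 1 2 3 4 5                       
0  [.]                               
                                     
1   G ─ ·               ·            
                        │            
2       ·   C       G   ·            
        │           │                
3       ·           · ─ ·            
                        │            
4   B               S   ·            
Cursor: (0,0)                        
                                     
                                     


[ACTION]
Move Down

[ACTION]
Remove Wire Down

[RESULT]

   0 1 2 3 4 5                       
0                                    
                                     
1  [G]─ ·               ·            
                        │            
2       ·   C       G   ·            
        │           │                
3       ·           · ─ ·            
                        │            
4   B               S   ·            
Cursor: (1,0)                        
                                     
                                     


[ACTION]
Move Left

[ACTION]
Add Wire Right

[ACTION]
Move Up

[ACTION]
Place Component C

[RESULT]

   0 1 2 3 4 5                       
0  [C]                               
                                     
1   G ─ ·               ·            
                        │            
2       ·   C       G   ·            
        │           │                
3       ·           · ─ ·            
                        │            
4   B               S   ·            
Cursor: (0,0)                        
                                     
                                     


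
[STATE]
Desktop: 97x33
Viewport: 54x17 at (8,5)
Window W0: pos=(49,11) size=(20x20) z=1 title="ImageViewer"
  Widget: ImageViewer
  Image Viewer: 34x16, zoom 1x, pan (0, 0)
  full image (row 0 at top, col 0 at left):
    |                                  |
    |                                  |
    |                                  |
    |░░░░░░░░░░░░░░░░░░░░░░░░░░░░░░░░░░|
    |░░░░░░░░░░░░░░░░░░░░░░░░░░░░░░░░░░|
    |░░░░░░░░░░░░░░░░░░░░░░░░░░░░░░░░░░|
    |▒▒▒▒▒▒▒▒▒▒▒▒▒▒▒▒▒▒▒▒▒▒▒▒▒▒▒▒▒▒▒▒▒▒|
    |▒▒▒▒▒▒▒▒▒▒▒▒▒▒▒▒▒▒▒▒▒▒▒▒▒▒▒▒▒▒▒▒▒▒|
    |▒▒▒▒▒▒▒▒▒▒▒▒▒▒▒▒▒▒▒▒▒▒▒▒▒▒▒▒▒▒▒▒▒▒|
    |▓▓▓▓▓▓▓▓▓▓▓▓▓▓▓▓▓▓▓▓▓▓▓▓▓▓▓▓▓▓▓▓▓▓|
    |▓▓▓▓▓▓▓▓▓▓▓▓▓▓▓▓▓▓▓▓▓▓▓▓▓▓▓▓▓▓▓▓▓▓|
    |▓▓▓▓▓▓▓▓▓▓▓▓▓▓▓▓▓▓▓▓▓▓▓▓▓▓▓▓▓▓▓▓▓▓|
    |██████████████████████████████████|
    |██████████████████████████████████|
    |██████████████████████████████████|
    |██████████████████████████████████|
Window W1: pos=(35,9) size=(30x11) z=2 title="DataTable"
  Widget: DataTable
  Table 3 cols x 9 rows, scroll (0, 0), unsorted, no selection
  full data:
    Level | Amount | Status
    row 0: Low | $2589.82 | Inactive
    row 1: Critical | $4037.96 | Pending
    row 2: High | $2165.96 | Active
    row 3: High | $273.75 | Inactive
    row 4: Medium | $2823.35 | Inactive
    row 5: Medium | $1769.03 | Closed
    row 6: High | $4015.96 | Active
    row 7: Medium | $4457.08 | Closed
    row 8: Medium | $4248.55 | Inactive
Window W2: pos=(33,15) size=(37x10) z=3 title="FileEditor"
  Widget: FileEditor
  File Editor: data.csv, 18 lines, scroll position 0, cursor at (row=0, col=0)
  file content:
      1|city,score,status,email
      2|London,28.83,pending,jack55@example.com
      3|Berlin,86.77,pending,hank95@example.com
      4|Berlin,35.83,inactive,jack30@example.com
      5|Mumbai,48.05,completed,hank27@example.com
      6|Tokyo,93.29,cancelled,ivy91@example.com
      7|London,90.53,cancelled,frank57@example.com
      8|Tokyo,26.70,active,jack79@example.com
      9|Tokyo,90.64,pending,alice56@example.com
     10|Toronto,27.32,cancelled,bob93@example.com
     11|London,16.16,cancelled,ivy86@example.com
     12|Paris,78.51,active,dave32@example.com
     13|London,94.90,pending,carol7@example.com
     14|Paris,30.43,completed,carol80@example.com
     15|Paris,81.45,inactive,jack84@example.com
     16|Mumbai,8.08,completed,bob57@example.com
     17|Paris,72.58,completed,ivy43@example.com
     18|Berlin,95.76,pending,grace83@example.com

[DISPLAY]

                                                      
                                                      
                                                      
                                                      
                           ┏━━━━━━━━━━━━━━━━━━━━━━━━━━
                           ┃ DataTable                
                           ┠──────────────────────────
                           ┃Level   │Amount  │Status  
                           ┃────────┼────────┼────────
                           ┃Low     │$2589.82│Inactive
                         ┏━━━━━━━━━━━━━━━━━━━━━━━━━━━━
                         ┃ FileEditor                 
                         ┠────────────────────────────
                         ┃█ity,score,status,email     
                         ┃London,28.83,pending,jack55@
                         ┃Berlin,86.77,pending,hank95@
                         ┃Berlin,35.83,inactive,jack30


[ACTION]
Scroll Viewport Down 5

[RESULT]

                           ┃ DataTable                
                           ┠──────────────────────────
                           ┃Level   │Amount  │Status  
                           ┃────────┼────────┼────────
                           ┃Low     │$2589.82│Inactive
                         ┏━━━━━━━━━━━━━━━━━━━━━━━━━━━━
                         ┃ FileEditor                 
                         ┠────────────────────────────
                         ┃█ity,score,status,email     
                         ┃London,28.83,pending,jack55@
                         ┃Berlin,86.77,pending,hank95@
                         ┃Berlin,35.83,inactive,jack30
                         ┃Mumbai,48.05,completed,hank2
                         ┃Tokyo,93.29,cancelled,ivy91@
                         ┗━━━━━━━━━━━━━━━━━━━━━━━━━━━━
                                         ┃▓▓▓▓▓▓▓▓▓▓▓▓
                                         ┃████████████


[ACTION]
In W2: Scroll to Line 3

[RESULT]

                           ┃ DataTable                
                           ┠──────────────────────────
                           ┃Level   │Amount  │Status  
                           ┃────────┼────────┼────────
                           ┃Low     │$2589.82│Inactive
                         ┏━━━━━━━━━━━━━━━━━━━━━━━━━━━━
                         ┃ FileEditor                 
                         ┠────────────────────────────
                         ┃Berlin,86.77,pending,hank95@
                         ┃Berlin,35.83,inactive,jack30
                         ┃Mumbai,48.05,completed,hank2
                         ┃Tokyo,93.29,cancelled,ivy91@
                         ┃London,90.53,cancelled,frank
                         ┃Tokyo,26.70,active,jack79@ex
                         ┗━━━━━━━━━━━━━━━━━━━━━━━━━━━━
                                         ┃▓▓▓▓▓▓▓▓▓▓▓▓
                                         ┃████████████


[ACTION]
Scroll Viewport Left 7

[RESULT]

                                  ┃ DataTable         
                                  ┠───────────────────
                                  ┃Level   │Amount  │S
                                  ┃────────┼────────┼─
                                  ┃Low     │$2589.82│I
                                ┏━━━━━━━━━━━━━━━━━━━━━
                                ┃ FileEditor          
                                ┠─────────────────────
                                ┃Berlin,86.77,pending,
                                ┃Berlin,35.83,inactive
                                ┃Mumbai,48.05,complete
                                ┃Tokyo,93.29,cancelled
                                ┃London,90.53,cancelle
                                ┃Tokyo,26.70,active,ja
                                ┗━━━━━━━━━━━━━━━━━━━━━
                                                ┃▓▓▓▓▓
                                                ┃█████


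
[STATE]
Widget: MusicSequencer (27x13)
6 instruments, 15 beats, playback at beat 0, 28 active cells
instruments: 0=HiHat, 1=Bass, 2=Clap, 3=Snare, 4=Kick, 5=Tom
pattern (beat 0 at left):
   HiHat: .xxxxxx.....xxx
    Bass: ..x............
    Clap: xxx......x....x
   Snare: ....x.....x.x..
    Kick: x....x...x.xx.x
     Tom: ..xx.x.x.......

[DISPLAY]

      ▼12345678901234      
 HiHat·██████·····███      
  Bass··█············      
  Clap███······█····█      
 Snare····█·····█·█··      
  Kick█····█···█·██·█      
   Tom··██·█·█·······      
                           
                           
                           
                           
                           
                           


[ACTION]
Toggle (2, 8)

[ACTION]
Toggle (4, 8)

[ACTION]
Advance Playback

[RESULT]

      0▼2345678901234      
 HiHat·██████·····███      
  Bass··█············      
  Clap███·····██····█      
 Snare····█·····█·█··      
  Kick█····█··██·██·█      
   Tom··██·█·█·······      
                           
                           
                           
                           
                           
                           


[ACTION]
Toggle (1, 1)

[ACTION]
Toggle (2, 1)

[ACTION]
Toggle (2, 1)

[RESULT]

      0▼2345678901234      
 HiHat·██████·····███      
  Bass·██············      
  Clap███·····██····█      
 Snare····█·····█·█··      
  Kick█····█··██·██·█      
   Tom··██·█·█·······      
                           
                           
                           
                           
                           
                           


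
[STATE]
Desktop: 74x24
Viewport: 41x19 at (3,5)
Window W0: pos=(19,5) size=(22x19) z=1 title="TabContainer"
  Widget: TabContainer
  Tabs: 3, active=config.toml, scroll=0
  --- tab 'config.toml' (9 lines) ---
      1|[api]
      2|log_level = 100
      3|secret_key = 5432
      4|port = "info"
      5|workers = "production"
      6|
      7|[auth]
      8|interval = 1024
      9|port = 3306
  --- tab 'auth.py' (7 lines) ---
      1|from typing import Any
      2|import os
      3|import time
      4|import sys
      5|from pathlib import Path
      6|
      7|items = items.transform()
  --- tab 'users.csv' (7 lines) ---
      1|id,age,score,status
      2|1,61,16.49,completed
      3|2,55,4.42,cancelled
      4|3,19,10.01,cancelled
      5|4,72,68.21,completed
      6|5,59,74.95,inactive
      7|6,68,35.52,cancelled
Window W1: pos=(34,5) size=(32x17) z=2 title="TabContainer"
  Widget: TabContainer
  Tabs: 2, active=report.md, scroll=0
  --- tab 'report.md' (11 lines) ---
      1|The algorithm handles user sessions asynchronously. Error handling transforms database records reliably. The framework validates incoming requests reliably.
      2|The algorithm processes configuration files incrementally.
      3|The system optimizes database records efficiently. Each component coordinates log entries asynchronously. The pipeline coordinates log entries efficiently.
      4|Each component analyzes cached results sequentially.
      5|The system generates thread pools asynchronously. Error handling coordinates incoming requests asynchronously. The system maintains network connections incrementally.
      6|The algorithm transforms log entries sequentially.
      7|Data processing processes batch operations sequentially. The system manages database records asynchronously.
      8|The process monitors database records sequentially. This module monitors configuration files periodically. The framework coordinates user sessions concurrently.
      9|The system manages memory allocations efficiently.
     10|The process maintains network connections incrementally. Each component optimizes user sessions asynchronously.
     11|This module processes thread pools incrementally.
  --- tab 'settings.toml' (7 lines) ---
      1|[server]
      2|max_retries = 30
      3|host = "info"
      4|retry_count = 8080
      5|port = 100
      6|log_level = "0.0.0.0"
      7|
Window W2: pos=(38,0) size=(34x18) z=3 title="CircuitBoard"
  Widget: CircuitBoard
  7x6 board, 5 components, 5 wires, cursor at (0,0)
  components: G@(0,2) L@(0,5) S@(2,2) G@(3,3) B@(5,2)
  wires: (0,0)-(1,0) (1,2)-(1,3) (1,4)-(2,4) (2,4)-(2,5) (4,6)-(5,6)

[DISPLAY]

                ┏━━━━━━━━━━━━━━┏━━━┃    │
                ┃ TabContainer ┃ Ta┃1   ·
                ┠──────────────┠───┃     
                ┃[config.toml]│┃[re┃2    
                ┃──────────────┃───┃     
                ┃[api]         ┃The┃3    
                ┃log_level = 10┃The┃     
                ┃secret_key = 5┃The┃4    
                ┃port = "info" ┃Eac┃     
                ┃workers = "pro┃The┃5    
                ┃              ┃The┃Curso
                ┃[auth]        ┃Dat┃     
                ┃interval = 102┃The┗━━━━━
                ┃port = 3306   ┃The syste
                ┃              ┃The proce
                ┃              ┃This modu
                ┃              ┗━━━━━━━━━
                ┃                    ┃   
                ┗━━━━━━━━━━━━━━━━━━━━┛   


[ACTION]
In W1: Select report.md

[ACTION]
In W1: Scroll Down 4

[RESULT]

                ┏━━━━━━━━━━━━━━┏━━━┃    │
                ┃ TabContainer ┃ Ta┃1   ·
                ┠──────────────┠───┃     
                ┃[config.toml]│┃[re┃2    
                ┃──────────────┃───┃     
                ┃[api]         ┃The┃3    
                ┃log_level = 10┃The┃     
                ┃secret_key = 5┃Dat┃4    
                ┃port = "info" ┃The┃     
                ┃workers = "pro┃The┃5    
                ┃              ┃The┃Curso
                ┃[auth]        ┃Thi┃     
                ┃interval = 102┃   ┗━━━━━
                ┃port = 3306   ┃         
                ┃              ┃         
                ┃              ┃         
                ┃              ┗━━━━━━━━━
                ┃                    ┃   
                ┗━━━━━━━━━━━━━━━━━━━━┛   


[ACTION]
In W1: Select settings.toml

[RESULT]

                ┏━━━━━━━━━━━━━━┏━━━┃    │
                ┃ TabContainer ┃ Ta┃1   ·
                ┠──────────────┠───┃     
                ┃[config.toml]│┃ re┃2    
                ┃──────────────┃───┃     
                ┃[api]         ┃[se┃3    
                ┃log_level = 10┃max┃     
                ┃secret_key = 5┃hos┃4    
                ┃port = "info" ┃ret┃     
                ┃workers = "pro┃por┃5    
                ┃              ┃log┃Curso
                ┃[auth]        ┃   ┃     
                ┃interval = 102┃   ┗━━━━━
                ┃port = 3306   ┃         
                ┃              ┃         
                ┃              ┃         
                ┃              ┗━━━━━━━━━
                ┃                    ┃   
                ┗━━━━━━━━━━━━━━━━━━━━┛   


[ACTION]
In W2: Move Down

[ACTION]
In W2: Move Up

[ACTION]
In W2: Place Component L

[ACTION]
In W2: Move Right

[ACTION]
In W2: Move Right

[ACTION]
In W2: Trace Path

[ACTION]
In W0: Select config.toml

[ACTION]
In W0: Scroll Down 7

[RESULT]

                ┏━━━━━━━━━━━━━━┏━━━┃    │
                ┃ TabContainer ┃ Ta┃1   ·
                ┠──────────────┠───┃     
                ┃[config.toml]│┃ re┃2    
                ┃──────────────┃───┃     
                ┃interval = 102┃[se┃3    
                ┃port = 3306   ┃max┃     
                ┃              ┃hos┃4    
                ┃              ┃ret┃     
                ┃              ┃por┃5    
                ┃              ┃log┃Curso
                ┃              ┃   ┃     
                ┃              ┃   ┗━━━━━
                ┃              ┃         
                ┃              ┃         
                ┃              ┃         
                ┃              ┗━━━━━━━━━
                ┃                    ┃   
                ┗━━━━━━━━━━━━━━━━━━━━┛   
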